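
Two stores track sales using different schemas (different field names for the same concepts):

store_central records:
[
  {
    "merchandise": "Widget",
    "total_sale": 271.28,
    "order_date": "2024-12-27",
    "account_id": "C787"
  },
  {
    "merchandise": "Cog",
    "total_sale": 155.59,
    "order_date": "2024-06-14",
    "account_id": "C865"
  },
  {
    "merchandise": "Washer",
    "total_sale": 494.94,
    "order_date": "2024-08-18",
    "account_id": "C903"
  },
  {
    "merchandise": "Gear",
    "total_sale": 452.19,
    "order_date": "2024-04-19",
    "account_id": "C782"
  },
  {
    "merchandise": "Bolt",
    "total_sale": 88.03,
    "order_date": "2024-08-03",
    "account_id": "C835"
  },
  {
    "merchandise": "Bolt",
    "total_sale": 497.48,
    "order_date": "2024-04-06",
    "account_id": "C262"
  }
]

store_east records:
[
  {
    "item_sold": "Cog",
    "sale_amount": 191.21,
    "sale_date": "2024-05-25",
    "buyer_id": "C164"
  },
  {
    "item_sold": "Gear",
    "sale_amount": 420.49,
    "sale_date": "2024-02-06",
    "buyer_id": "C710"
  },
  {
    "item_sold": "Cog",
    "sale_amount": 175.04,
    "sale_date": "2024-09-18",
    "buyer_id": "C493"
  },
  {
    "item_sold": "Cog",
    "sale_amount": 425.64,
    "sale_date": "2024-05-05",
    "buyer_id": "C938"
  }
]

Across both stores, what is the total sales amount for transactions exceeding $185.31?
2753.23

Schema mapping: "total_sale" (store_central) = "sale_amount" (store_east) = sale amount

Sum of sales > $185.31 in store_central: 1715.89
Sum of sales > $185.31 in store_east: 1037.34

Total: 1715.89 + 1037.34 = 2753.23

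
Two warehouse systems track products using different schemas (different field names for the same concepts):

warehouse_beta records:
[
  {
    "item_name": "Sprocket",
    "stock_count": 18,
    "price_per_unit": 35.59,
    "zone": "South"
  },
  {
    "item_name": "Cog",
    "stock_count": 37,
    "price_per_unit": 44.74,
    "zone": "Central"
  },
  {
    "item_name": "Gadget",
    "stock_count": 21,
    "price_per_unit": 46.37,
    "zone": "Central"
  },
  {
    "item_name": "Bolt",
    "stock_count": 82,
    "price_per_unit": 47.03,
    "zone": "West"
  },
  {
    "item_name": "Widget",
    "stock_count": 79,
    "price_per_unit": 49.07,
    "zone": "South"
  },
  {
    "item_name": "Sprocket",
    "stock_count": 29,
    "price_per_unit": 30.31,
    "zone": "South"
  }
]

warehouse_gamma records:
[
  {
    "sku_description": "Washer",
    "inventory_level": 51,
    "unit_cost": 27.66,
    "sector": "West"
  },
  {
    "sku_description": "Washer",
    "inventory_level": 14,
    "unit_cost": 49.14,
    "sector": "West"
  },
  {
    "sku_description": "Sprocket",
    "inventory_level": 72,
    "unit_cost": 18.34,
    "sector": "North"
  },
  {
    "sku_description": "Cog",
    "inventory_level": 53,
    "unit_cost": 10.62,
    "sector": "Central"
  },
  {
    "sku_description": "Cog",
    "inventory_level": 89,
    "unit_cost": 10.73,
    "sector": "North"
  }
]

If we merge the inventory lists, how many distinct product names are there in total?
6

Schema mapping: "item_name" (warehouse_beta) = "sku_description" (warehouse_gamma) = product name

Products in warehouse_beta: ['Bolt', 'Cog', 'Gadget', 'Sprocket', 'Widget']
Products in warehouse_gamma: ['Cog', 'Sprocket', 'Washer']

Union (unique products): ['Bolt', 'Cog', 'Gadget', 'Sprocket', 'Washer', 'Widget']
Count: 6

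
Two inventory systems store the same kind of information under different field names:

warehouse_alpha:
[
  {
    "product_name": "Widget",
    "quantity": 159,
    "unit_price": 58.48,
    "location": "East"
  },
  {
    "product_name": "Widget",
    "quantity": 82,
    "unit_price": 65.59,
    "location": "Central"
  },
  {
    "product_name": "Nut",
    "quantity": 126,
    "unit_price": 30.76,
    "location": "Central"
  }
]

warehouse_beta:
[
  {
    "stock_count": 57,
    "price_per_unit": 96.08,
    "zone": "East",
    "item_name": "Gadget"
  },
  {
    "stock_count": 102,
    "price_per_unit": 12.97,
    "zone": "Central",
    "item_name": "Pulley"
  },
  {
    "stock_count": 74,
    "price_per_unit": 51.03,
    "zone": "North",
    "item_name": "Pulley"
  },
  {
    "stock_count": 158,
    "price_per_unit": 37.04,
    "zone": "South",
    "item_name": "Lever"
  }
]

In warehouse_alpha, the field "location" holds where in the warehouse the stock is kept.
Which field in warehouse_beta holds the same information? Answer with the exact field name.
zone

In warehouse_alpha, "location" holds where in the warehouse the stock is kept.
The fields in warehouse_beta are: "stock_count", "price_per_unit", "zone", "item_name".
"zone" is the match: the name refers to the same concept and its values are area labels (e.g. 'Central', 'East').
The other fields ("stock_count", "price_per_unit", "item_name") hold different kinds of data.

So "location" in warehouse_alpha corresponds to "zone" in warehouse_beta.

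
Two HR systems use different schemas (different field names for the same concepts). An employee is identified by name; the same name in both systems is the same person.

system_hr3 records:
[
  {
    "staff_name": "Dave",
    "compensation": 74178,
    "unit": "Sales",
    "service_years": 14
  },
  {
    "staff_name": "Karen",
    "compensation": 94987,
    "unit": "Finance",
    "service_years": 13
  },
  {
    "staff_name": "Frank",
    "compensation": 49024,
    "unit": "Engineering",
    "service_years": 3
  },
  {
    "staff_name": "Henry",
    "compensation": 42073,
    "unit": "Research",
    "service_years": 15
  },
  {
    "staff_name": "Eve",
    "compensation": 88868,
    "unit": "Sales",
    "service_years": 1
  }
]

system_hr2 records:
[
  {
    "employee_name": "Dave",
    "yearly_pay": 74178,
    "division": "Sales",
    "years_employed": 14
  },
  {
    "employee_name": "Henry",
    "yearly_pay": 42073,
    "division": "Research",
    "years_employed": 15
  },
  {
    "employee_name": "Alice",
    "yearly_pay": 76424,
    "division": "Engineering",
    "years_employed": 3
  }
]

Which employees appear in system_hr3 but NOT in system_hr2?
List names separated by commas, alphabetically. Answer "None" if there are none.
Eve, Frank, Karen

Schema mapping: "staff_name" (system_hr3) = "employee_name" (system_hr2) = employee name

Names in system_hr3: ['Dave', 'Eve', 'Frank', 'Henry', 'Karen']
Names in system_hr2: ['Alice', 'Dave', 'Henry']

In system_hr3 but not system_hr2: ['Eve', 'Frank', 'Karen']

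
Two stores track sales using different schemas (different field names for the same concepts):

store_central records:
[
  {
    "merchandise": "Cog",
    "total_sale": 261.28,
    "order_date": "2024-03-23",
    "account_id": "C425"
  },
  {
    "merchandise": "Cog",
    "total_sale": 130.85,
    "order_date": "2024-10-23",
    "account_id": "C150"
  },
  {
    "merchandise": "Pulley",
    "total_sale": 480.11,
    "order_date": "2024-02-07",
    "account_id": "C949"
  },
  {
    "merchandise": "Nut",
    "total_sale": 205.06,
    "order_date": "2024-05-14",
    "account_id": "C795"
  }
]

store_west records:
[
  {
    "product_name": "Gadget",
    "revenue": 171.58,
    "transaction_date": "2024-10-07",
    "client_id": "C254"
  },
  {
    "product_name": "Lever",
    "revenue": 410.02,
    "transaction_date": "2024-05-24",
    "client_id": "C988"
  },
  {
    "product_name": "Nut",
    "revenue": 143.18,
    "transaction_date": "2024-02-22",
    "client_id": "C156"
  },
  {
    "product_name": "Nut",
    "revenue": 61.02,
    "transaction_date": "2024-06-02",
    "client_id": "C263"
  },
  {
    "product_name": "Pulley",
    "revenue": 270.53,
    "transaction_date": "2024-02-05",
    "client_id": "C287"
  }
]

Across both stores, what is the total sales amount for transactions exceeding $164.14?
1798.58

Schema mapping: "total_sale" (store_central) = "revenue" (store_west) = sale amount

Sum of sales > $164.14 in store_central: 946.45
Sum of sales > $164.14 in store_west: 852.13

Total: 946.45 + 852.13 = 1798.58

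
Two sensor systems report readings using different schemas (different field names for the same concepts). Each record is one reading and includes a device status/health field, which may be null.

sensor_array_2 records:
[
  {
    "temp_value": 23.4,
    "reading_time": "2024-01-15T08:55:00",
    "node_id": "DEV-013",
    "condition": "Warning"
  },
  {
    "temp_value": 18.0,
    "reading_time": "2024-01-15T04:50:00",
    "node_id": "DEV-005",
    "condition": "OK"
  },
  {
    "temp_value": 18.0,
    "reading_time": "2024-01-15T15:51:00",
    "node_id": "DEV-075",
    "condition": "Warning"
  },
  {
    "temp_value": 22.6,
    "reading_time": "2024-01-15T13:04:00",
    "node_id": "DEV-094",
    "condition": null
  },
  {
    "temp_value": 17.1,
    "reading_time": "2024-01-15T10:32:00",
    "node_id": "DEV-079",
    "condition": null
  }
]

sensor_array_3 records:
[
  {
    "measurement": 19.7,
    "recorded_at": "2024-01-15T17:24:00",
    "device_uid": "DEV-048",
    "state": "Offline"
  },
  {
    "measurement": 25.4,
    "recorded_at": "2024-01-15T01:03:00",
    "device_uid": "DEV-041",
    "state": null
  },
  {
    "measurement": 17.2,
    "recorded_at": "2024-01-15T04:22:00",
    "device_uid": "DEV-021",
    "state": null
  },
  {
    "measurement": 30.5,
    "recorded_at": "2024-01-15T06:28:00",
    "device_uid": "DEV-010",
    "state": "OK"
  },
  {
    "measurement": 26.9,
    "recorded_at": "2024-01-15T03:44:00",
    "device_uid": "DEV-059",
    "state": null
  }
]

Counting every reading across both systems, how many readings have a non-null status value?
5

Schema mapping: "condition" (sensor_array_2) = "state" (sensor_array_3) = status

Non-null in sensor_array_2: 3
Non-null in sensor_array_3: 2

Total non-null: 3 + 2 = 5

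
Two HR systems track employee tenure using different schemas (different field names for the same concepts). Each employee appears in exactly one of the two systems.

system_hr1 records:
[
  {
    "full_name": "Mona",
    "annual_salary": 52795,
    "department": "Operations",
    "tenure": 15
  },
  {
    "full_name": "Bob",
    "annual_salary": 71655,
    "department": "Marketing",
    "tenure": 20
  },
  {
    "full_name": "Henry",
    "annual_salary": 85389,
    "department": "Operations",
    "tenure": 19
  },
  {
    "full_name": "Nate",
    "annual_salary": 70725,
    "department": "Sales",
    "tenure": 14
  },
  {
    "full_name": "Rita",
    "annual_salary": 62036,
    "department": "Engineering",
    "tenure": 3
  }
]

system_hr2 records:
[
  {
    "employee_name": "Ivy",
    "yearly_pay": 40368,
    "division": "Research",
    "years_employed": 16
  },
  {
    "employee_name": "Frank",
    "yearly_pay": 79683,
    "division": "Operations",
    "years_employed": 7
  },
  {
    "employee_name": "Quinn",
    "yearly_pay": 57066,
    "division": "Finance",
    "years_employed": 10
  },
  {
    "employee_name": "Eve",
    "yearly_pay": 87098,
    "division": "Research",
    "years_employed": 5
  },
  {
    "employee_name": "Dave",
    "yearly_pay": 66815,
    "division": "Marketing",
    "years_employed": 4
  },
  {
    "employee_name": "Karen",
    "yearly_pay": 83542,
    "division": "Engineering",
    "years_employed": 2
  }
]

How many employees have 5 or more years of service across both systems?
8

Reconcile schemas: "tenure" (system_hr1) = "years_employed" (system_hr2) = years of service

From system_hr1: 4 employees with >= 5 years
From system_hr2: 4 employees with >= 5 years

Total: 4 + 4 = 8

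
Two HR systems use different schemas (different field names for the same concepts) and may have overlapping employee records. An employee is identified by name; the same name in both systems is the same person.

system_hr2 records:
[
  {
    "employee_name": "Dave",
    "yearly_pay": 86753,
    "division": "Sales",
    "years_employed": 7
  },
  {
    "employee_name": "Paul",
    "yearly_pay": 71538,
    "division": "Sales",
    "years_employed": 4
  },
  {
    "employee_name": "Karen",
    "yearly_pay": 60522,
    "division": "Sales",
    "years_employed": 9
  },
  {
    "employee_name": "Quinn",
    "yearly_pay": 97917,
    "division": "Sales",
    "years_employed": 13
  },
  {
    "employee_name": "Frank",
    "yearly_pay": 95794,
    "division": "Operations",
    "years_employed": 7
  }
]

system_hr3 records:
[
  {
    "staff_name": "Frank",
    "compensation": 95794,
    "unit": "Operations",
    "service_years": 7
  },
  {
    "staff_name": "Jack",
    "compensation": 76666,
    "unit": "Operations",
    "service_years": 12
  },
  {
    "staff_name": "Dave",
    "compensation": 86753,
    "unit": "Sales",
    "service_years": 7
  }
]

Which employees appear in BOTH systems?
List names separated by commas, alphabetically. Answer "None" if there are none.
Dave, Frank

Schema mapping: "employee_name" (system_hr2) = "staff_name" (system_hr3) = employee name

Names in system_hr2: ['Dave', 'Frank', 'Karen', 'Paul', 'Quinn']
Names in system_hr3: ['Dave', 'Frank', 'Jack']

Intersection: ['Dave', 'Frank']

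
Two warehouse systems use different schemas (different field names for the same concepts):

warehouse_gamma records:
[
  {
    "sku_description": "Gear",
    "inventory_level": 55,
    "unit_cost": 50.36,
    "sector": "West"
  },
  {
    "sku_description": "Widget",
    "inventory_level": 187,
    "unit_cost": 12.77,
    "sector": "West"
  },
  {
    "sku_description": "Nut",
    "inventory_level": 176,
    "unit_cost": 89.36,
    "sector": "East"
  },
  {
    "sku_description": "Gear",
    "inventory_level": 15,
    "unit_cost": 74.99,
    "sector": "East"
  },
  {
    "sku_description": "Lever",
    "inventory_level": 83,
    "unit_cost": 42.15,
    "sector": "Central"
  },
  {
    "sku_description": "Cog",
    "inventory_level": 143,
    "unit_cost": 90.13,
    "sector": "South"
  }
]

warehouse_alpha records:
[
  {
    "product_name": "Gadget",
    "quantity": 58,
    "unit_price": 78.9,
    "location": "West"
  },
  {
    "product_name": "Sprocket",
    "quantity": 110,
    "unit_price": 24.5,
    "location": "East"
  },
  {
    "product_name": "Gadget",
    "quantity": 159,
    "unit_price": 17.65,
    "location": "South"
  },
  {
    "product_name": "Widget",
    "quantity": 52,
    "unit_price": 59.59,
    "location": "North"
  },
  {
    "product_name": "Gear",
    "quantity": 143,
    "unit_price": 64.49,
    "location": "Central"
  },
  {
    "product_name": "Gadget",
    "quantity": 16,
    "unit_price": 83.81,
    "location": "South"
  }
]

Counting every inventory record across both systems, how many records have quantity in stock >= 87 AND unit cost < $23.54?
2

Schema mappings:
- "inventory_level" (warehouse_gamma) = "quantity" (warehouse_alpha) = quantity
- "unit_cost" (warehouse_gamma) = "unit_price" (warehouse_alpha) = unit cost

Records meeting both conditions in warehouse_gamma: 1
Records meeting both conditions in warehouse_alpha: 1

Total: 1 + 1 = 2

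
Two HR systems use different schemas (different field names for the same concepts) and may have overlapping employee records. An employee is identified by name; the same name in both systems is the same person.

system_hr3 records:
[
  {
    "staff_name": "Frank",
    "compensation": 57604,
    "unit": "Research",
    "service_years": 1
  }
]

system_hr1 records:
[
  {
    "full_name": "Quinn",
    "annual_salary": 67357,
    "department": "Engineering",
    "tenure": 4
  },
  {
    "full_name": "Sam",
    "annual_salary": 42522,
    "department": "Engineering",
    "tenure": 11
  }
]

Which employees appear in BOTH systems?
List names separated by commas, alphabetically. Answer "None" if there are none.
None

Schema mapping: "staff_name" (system_hr3) = "full_name" (system_hr1) = employee name

Names in system_hr3: ['Frank']
Names in system_hr1: ['Quinn', 'Sam']

Intersection: None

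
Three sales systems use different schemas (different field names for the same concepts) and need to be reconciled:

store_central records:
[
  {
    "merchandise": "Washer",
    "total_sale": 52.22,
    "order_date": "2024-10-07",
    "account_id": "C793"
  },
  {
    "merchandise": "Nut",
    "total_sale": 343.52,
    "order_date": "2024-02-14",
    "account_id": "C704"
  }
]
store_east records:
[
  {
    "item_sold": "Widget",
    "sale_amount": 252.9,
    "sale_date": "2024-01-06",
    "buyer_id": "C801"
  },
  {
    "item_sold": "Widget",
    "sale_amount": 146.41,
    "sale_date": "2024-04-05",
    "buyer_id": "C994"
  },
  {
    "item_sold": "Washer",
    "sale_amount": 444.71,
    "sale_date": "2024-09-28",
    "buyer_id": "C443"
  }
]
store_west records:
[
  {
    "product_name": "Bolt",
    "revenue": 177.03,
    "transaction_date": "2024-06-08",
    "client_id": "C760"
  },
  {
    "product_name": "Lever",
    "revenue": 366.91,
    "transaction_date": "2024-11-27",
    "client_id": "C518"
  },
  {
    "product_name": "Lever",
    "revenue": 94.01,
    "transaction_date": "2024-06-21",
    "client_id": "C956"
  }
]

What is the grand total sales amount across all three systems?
1877.71

Schema reconciliation - all amount fields map to sale amount:

store_central (total_sale): 395.74
store_east (sale_amount): 844.02
store_west (revenue): 637.95

Grand total: 1877.71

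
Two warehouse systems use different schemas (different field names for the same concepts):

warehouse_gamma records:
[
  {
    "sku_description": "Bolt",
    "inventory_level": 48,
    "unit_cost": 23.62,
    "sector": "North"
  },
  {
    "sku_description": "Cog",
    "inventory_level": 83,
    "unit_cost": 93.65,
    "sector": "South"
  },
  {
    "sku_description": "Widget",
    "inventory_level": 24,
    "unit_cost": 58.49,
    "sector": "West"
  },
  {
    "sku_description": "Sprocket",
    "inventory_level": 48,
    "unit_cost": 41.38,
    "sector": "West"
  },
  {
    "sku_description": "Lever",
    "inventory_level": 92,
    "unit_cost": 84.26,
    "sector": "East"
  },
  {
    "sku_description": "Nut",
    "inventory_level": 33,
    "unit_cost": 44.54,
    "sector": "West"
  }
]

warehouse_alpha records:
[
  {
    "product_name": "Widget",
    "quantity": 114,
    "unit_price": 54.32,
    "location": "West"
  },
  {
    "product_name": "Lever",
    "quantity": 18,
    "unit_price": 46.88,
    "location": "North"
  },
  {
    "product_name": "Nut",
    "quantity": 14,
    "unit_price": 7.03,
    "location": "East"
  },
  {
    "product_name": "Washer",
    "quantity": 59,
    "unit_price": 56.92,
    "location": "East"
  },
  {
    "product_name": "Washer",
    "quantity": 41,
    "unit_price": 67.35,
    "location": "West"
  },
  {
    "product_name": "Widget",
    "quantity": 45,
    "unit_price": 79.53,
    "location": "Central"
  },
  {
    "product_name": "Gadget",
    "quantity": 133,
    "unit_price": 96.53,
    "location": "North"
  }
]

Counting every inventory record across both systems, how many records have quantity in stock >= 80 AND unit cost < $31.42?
0

Schema mappings:
- "inventory_level" (warehouse_gamma) = "quantity" (warehouse_alpha) = quantity
- "unit_cost" (warehouse_gamma) = "unit_price" (warehouse_alpha) = unit cost

Records meeting both conditions in warehouse_gamma: 0
Records meeting both conditions in warehouse_alpha: 0

Total: 0 + 0 = 0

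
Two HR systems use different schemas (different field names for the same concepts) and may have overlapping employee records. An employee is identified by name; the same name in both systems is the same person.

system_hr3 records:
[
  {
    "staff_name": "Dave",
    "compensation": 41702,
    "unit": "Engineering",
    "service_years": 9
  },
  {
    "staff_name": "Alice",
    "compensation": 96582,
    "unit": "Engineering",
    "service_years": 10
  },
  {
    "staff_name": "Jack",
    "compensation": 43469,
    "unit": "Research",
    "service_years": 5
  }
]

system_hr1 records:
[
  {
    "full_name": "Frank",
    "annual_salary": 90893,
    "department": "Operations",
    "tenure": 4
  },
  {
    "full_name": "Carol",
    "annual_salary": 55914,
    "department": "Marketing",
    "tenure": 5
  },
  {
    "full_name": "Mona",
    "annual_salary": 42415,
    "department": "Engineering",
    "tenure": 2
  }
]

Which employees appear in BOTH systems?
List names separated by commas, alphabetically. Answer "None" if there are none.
None

Schema mapping: "staff_name" (system_hr3) = "full_name" (system_hr1) = employee name

Names in system_hr3: ['Alice', 'Dave', 'Jack']
Names in system_hr1: ['Carol', 'Frank', 'Mona']

Intersection: None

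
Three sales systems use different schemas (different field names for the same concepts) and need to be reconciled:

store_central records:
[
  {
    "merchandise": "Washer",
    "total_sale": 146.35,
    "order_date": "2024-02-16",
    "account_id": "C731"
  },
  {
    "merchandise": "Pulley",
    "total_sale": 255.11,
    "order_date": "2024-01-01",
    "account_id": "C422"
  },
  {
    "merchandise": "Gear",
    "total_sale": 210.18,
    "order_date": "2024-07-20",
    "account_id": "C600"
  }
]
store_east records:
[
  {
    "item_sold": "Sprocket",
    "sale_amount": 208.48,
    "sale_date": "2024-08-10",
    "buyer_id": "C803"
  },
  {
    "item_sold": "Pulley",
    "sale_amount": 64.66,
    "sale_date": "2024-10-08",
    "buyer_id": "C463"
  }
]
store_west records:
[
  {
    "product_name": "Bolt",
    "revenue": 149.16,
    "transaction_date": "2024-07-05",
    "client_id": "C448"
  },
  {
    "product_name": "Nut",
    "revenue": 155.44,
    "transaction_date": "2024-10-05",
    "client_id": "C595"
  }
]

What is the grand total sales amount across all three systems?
1189.38

Schema reconciliation - all amount fields map to sale amount:

store_central (total_sale): 611.64
store_east (sale_amount): 273.14
store_west (revenue): 304.6

Grand total: 1189.38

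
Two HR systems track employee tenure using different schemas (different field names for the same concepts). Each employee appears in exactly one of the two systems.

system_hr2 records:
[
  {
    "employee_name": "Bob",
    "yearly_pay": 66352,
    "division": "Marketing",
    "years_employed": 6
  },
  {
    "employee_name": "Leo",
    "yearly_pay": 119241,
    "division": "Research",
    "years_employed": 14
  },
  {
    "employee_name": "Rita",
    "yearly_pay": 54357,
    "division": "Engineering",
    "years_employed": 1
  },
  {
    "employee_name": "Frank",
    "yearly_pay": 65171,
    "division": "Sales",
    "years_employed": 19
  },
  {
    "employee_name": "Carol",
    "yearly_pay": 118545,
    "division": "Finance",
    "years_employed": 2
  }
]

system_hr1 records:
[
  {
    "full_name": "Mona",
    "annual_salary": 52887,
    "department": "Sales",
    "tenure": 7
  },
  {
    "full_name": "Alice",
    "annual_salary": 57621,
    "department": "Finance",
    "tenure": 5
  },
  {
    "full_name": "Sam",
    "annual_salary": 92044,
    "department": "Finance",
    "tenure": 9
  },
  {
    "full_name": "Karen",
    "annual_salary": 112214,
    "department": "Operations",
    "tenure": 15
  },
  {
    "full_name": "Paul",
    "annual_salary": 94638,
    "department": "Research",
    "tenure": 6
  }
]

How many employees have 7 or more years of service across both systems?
5

Reconcile schemas: "years_employed" (system_hr2) = "tenure" (system_hr1) = years of service

From system_hr2: 2 employees with >= 7 years
From system_hr1: 3 employees with >= 7 years

Total: 2 + 3 = 5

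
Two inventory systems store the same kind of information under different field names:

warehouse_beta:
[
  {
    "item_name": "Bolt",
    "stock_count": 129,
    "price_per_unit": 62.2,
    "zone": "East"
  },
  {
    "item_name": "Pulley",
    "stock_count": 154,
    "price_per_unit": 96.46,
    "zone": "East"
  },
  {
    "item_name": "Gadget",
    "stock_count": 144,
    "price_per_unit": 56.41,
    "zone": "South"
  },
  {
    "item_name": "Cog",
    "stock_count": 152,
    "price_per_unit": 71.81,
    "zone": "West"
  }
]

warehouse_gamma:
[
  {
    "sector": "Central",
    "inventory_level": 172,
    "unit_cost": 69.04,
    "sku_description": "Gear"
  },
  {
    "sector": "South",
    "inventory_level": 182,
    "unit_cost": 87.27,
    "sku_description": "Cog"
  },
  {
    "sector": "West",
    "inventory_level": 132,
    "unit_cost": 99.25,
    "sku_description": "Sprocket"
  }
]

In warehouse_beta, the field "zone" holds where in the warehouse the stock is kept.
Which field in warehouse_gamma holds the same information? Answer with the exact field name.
sector

In warehouse_beta, "zone" holds where in the warehouse the stock is kept.
The fields in warehouse_gamma are: "sector", "inventory_level", "unit_cost", "sku_description".
"sector" is the match: the name refers to the same concept and its values are area labels (e.g. 'Central', 'South').
The other fields ("inventory_level", "unit_cost", "sku_description") hold different kinds of data.

So "zone" in warehouse_beta corresponds to "sector" in warehouse_gamma.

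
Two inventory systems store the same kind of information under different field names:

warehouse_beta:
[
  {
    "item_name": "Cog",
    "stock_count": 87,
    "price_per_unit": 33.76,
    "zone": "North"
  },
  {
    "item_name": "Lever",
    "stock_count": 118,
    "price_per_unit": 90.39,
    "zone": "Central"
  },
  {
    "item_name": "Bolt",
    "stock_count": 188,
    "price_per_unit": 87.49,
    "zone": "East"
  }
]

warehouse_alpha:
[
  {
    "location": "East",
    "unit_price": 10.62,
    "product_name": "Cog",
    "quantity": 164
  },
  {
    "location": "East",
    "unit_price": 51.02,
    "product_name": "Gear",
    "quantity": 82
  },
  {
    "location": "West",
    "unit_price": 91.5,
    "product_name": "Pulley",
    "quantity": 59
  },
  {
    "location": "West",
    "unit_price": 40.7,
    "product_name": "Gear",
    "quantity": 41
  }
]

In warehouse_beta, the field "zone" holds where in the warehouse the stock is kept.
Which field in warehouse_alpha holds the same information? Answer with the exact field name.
location

In warehouse_beta, "zone" holds where in the warehouse the stock is kept.
The fields in warehouse_alpha are: "location", "unit_price", "product_name", "quantity".
"location" is the match: the name refers to the same concept and its values are area labels (e.g. 'East', 'West').
The other fields ("unit_price", "product_name", "quantity") hold different kinds of data.

So "zone" in warehouse_beta corresponds to "location" in warehouse_alpha.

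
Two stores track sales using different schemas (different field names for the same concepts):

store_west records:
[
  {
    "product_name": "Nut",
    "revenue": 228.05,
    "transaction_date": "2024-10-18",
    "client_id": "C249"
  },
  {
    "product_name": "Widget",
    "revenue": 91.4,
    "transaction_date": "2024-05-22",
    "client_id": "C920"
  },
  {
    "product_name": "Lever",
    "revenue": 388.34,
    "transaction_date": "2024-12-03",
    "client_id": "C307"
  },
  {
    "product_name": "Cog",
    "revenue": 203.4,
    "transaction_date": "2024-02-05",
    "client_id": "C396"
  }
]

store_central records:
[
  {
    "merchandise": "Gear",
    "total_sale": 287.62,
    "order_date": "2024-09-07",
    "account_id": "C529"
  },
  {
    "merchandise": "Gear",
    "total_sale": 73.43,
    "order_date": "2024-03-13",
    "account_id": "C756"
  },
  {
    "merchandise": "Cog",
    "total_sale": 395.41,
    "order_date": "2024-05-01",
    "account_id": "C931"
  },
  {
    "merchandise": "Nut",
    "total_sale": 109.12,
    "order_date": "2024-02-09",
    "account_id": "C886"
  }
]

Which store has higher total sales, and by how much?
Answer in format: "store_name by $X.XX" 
store_west by $45.61

Schema mapping: "revenue" (store_west) = "total_sale" (store_central) = sale amount

Total for store_west: 911.19
Total for store_central: 865.58

Difference: |911.19 - 865.58| = 45.61
store_west has higher sales by $45.61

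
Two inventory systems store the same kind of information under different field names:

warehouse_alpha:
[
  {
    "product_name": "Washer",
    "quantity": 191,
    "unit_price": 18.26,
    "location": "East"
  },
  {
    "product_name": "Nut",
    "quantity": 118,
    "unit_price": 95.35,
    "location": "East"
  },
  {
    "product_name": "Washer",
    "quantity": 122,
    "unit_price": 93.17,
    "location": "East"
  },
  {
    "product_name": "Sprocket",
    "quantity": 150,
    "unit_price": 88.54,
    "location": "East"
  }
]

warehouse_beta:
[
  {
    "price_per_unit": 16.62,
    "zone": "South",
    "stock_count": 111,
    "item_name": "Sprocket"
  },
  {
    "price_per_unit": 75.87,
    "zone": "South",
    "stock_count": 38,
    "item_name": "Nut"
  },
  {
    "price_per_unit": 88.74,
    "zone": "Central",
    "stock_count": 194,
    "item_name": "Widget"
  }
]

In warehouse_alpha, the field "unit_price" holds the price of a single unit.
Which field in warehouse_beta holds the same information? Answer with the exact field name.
price_per_unit

In warehouse_alpha, "unit_price" holds the price of a single unit.
The fields in warehouse_beta are: "price_per_unit", "zone", "stock_count", "item_name".
"price_per_unit" is the match: the name refers to the same concept and its values are decimal currency amounts (e.g. 16.62, 75.87).
The other fields ("zone", "stock_count", "item_name") hold different kinds of data.

So "unit_price" in warehouse_alpha corresponds to "price_per_unit" in warehouse_beta.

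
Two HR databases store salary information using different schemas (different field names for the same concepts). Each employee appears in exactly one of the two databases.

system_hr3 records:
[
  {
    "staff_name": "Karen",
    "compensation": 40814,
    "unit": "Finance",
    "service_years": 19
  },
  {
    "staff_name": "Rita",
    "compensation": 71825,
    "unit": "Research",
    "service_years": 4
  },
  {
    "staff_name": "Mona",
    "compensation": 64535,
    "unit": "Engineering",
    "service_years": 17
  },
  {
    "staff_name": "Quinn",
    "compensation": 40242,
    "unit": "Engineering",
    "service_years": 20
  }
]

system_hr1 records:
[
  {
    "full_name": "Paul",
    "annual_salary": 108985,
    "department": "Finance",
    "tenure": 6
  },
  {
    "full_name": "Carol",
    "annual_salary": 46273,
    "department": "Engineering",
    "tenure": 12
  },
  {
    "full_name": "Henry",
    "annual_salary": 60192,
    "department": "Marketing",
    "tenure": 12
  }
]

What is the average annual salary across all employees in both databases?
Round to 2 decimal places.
61838.00

Schema mapping: "compensation" (system_hr3) = "annual_salary" (system_hr1) = annual salary

All salaries: [40814, 71825, 64535, 40242, 108985, 46273, 60192]
Sum: 432866
Count: 7
Average: 432866 / 7 = 61838.00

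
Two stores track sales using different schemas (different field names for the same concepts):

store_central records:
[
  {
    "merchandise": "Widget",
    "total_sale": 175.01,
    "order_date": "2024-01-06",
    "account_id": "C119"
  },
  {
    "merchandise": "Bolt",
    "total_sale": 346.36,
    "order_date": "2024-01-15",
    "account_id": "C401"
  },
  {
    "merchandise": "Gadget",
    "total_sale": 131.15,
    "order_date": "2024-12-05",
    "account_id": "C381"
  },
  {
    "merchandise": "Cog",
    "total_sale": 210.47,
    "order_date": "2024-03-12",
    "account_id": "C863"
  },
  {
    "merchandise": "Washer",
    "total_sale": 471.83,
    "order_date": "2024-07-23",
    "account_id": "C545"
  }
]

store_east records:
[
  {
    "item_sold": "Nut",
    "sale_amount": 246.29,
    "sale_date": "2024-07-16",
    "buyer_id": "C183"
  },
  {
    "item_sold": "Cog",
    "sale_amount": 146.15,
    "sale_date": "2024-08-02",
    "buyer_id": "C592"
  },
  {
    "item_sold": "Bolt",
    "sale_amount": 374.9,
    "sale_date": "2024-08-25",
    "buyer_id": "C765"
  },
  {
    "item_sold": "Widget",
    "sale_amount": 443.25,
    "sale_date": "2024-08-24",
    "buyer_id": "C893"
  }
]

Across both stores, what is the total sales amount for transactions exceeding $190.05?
2093.1

Schema mapping: "total_sale" (store_central) = "sale_amount" (store_east) = sale amount

Sum of sales > $190.05 in store_central: 1028.66
Sum of sales > $190.05 in store_east: 1064.44

Total: 1028.66 + 1064.44 = 2093.1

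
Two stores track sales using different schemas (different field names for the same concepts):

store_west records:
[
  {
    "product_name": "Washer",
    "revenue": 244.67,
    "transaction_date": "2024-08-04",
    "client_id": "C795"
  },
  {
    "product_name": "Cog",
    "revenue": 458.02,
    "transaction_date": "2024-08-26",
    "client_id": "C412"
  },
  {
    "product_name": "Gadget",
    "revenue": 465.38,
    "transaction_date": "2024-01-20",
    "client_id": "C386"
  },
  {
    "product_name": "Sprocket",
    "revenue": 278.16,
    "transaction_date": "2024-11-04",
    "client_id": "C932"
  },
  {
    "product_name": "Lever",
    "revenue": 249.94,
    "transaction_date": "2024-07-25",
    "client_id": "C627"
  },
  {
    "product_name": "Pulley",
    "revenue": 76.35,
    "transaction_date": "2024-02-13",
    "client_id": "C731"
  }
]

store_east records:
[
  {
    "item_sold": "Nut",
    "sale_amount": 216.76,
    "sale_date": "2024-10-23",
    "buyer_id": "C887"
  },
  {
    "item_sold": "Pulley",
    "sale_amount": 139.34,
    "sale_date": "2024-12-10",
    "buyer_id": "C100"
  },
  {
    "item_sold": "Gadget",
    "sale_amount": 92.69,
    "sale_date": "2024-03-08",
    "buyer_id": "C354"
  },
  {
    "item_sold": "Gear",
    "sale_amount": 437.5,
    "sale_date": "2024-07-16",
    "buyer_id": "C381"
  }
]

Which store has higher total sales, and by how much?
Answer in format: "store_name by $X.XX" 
store_west by $886.23

Schema mapping: "revenue" (store_west) = "sale_amount" (store_east) = sale amount

Total for store_west: 1772.52
Total for store_east: 886.29

Difference: |1772.52 - 886.29| = 886.23
store_west has higher sales by $886.23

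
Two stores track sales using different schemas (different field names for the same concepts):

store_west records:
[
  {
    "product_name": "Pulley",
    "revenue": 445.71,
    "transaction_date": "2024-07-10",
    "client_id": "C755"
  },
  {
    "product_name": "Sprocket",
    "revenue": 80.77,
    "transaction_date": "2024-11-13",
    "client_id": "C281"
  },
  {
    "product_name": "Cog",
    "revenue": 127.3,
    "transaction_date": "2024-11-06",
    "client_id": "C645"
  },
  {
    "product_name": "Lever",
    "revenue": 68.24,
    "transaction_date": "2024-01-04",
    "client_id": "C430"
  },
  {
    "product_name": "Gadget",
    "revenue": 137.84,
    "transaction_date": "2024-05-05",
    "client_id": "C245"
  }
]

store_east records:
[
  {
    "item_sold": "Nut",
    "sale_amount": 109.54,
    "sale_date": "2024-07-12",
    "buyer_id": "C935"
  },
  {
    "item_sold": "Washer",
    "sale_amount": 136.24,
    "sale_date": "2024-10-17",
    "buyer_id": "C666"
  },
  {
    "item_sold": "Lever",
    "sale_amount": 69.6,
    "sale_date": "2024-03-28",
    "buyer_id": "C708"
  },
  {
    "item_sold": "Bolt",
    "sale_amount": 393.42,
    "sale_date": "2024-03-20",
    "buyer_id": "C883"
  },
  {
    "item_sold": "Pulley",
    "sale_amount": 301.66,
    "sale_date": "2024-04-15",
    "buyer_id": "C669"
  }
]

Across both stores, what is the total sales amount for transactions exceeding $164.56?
1140.79

Schema mapping: "revenue" (store_west) = "sale_amount" (store_east) = sale amount

Sum of sales > $164.56 in store_west: 445.71
Sum of sales > $164.56 in store_east: 695.08

Total: 445.71 + 695.08 = 1140.79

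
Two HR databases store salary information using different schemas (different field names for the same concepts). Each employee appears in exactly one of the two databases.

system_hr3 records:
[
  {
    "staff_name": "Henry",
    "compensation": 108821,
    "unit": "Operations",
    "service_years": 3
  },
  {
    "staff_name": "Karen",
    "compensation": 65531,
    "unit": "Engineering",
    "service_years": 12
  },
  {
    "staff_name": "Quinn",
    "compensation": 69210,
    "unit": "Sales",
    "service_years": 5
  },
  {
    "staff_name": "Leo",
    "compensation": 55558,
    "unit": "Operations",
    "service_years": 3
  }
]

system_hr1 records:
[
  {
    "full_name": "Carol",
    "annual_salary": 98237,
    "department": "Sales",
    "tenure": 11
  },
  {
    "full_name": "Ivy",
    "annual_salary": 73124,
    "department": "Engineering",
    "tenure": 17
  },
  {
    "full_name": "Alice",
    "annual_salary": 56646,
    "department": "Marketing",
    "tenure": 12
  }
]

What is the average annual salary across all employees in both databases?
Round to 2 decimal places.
75303.86

Schema mapping: "compensation" (system_hr3) = "annual_salary" (system_hr1) = annual salary

All salaries: [108821, 65531, 69210, 55558, 98237, 73124, 56646]
Sum: 527127
Count: 7
Average: 527127 / 7 = 75303.86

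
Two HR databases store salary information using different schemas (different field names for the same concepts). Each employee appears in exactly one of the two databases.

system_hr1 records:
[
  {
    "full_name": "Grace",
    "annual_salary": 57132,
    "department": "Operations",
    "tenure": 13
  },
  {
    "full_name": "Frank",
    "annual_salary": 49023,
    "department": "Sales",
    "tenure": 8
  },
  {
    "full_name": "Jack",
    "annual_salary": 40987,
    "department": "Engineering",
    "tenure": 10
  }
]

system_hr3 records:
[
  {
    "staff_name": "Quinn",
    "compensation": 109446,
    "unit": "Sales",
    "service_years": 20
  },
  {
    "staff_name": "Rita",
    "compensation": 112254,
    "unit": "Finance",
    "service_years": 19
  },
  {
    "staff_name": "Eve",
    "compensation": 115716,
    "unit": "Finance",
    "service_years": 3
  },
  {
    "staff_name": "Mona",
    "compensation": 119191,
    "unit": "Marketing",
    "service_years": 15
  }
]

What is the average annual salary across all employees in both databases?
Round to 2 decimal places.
86249.86

Schema mapping: "annual_salary" (system_hr1) = "compensation" (system_hr3) = annual salary

All salaries: [57132, 49023, 40987, 109446, 112254, 115716, 119191]
Sum: 603749
Count: 7
Average: 603749 / 7 = 86249.86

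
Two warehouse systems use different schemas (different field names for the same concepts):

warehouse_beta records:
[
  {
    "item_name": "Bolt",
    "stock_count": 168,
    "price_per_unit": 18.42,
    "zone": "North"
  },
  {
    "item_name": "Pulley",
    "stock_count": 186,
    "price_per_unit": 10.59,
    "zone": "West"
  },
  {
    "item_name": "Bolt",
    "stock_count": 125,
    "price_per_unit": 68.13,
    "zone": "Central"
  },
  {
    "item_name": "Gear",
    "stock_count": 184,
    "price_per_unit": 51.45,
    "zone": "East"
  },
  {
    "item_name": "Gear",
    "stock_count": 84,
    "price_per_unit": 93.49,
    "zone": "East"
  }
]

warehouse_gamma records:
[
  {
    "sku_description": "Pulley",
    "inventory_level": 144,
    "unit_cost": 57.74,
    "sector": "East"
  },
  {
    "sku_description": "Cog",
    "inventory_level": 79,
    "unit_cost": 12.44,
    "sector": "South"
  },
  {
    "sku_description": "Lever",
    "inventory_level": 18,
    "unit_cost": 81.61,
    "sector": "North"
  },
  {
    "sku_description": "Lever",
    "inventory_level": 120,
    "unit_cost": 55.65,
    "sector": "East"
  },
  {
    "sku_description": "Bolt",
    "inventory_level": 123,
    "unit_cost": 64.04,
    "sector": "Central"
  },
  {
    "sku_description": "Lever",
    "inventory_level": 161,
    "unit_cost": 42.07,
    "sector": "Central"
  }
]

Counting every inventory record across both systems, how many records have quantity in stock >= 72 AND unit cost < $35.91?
3

Schema mappings:
- "stock_count" (warehouse_beta) = "inventory_level" (warehouse_gamma) = quantity
- "price_per_unit" (warehouse_beta) = "unit_cost" (warehouse_gamma) = unit cost

Records meeting both conditions in warehouse_beta: 2
Records meeting both conditions in warehouse_gamma: 1

Total: 2 + 1 = 3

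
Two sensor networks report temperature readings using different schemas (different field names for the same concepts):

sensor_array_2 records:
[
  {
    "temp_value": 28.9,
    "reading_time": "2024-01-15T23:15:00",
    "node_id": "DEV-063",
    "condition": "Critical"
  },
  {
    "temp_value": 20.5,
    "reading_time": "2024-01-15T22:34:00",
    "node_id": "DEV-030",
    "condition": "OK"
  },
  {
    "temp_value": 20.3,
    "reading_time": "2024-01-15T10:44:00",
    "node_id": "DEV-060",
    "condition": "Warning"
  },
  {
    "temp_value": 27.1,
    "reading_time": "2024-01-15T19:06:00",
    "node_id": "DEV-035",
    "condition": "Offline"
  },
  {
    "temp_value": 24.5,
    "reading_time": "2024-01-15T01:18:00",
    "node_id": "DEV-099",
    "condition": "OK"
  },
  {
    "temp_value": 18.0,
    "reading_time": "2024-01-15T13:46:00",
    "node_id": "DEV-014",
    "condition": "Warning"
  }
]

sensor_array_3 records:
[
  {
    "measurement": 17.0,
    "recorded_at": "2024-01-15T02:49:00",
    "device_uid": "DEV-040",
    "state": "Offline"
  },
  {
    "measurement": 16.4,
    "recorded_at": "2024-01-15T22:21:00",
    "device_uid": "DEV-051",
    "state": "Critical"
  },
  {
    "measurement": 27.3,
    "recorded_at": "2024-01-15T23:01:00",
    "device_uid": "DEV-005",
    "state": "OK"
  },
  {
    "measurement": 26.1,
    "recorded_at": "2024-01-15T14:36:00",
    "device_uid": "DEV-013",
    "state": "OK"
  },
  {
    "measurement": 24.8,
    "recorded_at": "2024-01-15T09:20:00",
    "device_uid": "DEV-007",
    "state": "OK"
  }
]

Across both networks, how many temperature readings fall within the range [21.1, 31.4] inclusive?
6

Schema mapping: "temp_value" (sensor_array_2) = "measurement" (sensor_array_3) = temperature

Readings in [21.1, 31.4] from sensor_array_2: 3
Readings in [21.1, 31.4] from sensor_array_3: 3

Total count: 3 + 3 = 6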